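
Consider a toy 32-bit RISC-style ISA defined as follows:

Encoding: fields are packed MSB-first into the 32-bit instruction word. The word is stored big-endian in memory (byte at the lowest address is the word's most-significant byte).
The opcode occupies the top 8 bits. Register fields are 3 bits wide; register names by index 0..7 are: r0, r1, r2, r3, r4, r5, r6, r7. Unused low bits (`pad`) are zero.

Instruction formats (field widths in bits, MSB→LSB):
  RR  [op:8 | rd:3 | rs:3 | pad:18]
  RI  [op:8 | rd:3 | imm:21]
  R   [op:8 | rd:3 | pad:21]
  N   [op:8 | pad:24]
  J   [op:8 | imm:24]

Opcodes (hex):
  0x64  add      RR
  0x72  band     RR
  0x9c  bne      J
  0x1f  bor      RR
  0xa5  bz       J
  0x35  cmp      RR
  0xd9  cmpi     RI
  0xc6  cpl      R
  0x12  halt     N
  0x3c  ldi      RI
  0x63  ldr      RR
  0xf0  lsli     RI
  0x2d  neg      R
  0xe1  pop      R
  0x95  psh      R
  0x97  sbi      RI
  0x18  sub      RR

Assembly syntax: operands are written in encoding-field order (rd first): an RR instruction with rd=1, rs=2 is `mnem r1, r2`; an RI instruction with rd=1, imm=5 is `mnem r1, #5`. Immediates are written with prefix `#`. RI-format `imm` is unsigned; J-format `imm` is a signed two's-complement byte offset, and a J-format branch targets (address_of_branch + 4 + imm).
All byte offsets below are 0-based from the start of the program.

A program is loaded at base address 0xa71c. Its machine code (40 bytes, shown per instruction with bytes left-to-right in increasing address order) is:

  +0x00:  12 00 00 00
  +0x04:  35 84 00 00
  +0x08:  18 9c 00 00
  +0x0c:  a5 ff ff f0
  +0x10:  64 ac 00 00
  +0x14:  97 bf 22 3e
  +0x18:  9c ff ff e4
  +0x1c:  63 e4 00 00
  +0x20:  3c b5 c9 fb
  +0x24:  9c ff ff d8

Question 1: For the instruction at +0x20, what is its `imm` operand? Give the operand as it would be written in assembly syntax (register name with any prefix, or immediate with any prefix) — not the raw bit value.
+0x20: 3c b5 c9 fb ⇒ word 0x3cb5c9fb (big)
  op=0x3cb5c9fb>>24=0x3c ⇒ ldi (RI)
  rd@[23:21]=0x5 ⇒ r5
  imm@[20:0]=0x15c9fb ⇒ #1427963

#1427963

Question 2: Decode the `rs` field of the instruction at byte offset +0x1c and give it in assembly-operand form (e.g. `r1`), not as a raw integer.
r1

[1c] 63 e4 00 00 → 0x63e40000
  op=0x63e40000>>24=0x63 ⇒ ldr (RR)
  [23:21] rd=7 = r7
  [20:18] rs=1 = r1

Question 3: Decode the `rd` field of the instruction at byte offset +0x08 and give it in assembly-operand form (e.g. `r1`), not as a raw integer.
[08] 18 9c 00 00 → 0x189c0000
  opcode bits[31:24]=0x18: sub/RR
  rd: (w>>21)&0x7=0x4 → r4
  rs: (w>>18)&0x7=0x7 → r7

r4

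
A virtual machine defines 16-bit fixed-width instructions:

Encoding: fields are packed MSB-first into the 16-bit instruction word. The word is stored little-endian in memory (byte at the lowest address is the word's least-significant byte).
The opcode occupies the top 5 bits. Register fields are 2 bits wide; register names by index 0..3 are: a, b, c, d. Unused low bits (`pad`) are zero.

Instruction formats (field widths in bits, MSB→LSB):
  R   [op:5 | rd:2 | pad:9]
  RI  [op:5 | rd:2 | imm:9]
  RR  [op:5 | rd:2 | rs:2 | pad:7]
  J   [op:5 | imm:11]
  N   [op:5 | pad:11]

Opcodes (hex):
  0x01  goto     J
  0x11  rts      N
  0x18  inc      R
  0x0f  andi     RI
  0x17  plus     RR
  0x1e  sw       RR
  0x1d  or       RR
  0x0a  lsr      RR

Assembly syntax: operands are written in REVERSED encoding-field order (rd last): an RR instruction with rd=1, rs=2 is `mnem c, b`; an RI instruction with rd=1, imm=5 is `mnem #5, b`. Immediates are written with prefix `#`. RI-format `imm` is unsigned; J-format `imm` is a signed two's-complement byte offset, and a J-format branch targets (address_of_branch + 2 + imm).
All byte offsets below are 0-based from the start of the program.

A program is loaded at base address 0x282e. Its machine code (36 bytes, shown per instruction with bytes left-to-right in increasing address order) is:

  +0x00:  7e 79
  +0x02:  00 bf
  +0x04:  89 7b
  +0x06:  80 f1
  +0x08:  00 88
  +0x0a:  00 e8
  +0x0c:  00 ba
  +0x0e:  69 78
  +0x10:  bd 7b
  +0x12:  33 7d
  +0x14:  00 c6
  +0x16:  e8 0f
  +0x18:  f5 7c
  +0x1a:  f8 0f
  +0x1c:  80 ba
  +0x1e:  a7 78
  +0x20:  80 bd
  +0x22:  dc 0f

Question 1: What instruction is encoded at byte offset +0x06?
sw d, a

+0x06: 80 f1 ⇒ word 0xf180 (little)
  op=0xf180>>11=0x1e ⇒ sw (RR)
  rd: (w>>9)&0x3=0x0 → a
  rs: (w>>7)&0x3=0x3 → d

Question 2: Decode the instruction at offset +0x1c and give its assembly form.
off 0x1c: read 80 ba as little → 0xba80
  opcode bits[15:11]=0x17: plus/RR
  rd: (w>>9)&0x3=0x1 → b
  rs: (w>>7)&0x3=0x1 → b

plus b, b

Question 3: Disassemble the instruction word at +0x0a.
+0x0a: 00 e8 ⇒ word 0xe800 (little)
  top 5b → 0x1d → or [RR]
  rd: (w>>9)&0x3=0x0 → a
  rs: (w>>7)&0x3=0x0 → a

or a, a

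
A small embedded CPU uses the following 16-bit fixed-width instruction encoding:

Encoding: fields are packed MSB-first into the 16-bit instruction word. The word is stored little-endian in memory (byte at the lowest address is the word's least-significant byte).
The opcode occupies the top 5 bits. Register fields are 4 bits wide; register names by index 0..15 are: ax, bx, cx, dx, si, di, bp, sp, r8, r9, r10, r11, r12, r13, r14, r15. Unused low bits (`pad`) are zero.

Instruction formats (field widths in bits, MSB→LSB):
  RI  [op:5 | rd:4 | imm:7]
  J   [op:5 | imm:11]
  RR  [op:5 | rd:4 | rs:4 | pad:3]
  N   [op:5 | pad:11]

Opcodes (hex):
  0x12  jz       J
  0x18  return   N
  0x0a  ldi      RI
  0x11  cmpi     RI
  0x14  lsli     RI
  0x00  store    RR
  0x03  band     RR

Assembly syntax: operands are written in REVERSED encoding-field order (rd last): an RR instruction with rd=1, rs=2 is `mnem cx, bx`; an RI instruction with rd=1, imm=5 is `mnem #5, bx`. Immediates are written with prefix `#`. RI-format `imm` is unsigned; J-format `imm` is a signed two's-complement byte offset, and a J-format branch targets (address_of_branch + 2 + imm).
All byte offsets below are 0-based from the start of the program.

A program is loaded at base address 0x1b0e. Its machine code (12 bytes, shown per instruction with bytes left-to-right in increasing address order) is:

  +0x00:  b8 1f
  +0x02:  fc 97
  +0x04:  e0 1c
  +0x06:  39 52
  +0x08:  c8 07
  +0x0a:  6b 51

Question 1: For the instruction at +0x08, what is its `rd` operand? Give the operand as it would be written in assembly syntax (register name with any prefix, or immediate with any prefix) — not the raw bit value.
r15

@+08  little-endian(c8 07) = 0x07c8
  op=0x07c8>>11=0x0 ⇒ store (RR)
  rd@[10:7]=0xf ⇒ r15
  rs@[6:3]=0x9 ⇒ r9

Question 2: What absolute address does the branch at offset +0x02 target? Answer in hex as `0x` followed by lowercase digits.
off 0x02: read fc 97 as little → 0x97fc
  opcode bits[15:11]=0x12: jz/J
  [10:0] imm=2044 (s11→-4) = #-4
  target = base 0x1b0e + off 0x02 + 2 + imm -4 = 0x1b0e

0x1b0e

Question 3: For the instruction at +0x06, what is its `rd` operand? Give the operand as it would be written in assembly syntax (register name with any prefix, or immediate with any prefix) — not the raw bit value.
@+06  little-endian(39 52) = 0x5239
  opcode bits[15:11]=0xa: ldi/RI
  [10:7] rd=4 = si
  [6:0] imm=57 = #57

si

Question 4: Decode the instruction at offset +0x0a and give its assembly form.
[0a] 6b 51 → 0x516b
  op=0x516b>>11=0xa ⇒ ldi (RI)
  rd: (w>>7)&0xf=0x2 → cx
  imm: (w>>0)&0x7f=0x6b → #107

ldi #107, cx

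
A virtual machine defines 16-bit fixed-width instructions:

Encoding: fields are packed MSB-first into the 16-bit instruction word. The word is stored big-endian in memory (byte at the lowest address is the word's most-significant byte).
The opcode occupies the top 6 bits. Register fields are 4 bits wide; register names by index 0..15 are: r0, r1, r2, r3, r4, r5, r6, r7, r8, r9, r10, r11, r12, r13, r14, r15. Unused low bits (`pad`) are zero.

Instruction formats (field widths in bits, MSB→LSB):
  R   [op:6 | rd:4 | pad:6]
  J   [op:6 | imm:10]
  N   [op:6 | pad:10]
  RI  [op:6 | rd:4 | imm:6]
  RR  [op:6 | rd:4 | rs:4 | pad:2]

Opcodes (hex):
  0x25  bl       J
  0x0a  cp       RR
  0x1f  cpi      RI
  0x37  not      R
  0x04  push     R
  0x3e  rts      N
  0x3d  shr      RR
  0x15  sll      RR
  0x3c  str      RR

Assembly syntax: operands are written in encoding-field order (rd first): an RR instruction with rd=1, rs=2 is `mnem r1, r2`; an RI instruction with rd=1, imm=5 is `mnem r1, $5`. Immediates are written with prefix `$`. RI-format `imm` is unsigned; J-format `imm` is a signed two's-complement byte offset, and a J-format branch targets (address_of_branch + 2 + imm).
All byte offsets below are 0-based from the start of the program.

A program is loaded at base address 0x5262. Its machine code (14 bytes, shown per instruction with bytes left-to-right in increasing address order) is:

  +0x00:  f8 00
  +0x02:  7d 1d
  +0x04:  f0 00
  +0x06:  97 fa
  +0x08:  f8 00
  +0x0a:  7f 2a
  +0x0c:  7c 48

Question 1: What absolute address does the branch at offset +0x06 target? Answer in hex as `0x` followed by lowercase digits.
off 0x06: read 97 fa as big → 0x97fa
  opcode bits[15:10]=0x25: bl/J
  imm@[9:0]=0x3fa (s10→-6) ⇒ $-6
  target = base 0x5262 + off 0x06 + 2 + imm -6 = 0x5264

0x5264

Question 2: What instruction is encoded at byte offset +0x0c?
cpi r1, $8

[0c] 7c 48 → 0x7c48
  opcode bits[15:10]=0x1f: cpi/RI
  rd: (w>>6)&0xf=0x1 → r1
  imm: (w>>0)&0x3f=0x8 → $8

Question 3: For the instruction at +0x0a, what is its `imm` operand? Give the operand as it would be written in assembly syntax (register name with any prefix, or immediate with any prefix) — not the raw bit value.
off 0x0a: read 7f 2a as big → 0x7f2a
  op=0x7f2a>>10=0x1f ⇒ cpi (RI)
  [9:6] rd=12 = r12
  [5:0] imm=42 = $42

$42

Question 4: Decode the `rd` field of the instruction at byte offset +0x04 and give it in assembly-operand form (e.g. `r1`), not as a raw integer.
r0

+0x04: f0 00 ⇒ word 0xf000 (big)
  top 6b → 0x3c → str [RR]
  rd@[9:6]=0x0 ⇒ r0
  rs@[5:2]=0x0 ⇒ r0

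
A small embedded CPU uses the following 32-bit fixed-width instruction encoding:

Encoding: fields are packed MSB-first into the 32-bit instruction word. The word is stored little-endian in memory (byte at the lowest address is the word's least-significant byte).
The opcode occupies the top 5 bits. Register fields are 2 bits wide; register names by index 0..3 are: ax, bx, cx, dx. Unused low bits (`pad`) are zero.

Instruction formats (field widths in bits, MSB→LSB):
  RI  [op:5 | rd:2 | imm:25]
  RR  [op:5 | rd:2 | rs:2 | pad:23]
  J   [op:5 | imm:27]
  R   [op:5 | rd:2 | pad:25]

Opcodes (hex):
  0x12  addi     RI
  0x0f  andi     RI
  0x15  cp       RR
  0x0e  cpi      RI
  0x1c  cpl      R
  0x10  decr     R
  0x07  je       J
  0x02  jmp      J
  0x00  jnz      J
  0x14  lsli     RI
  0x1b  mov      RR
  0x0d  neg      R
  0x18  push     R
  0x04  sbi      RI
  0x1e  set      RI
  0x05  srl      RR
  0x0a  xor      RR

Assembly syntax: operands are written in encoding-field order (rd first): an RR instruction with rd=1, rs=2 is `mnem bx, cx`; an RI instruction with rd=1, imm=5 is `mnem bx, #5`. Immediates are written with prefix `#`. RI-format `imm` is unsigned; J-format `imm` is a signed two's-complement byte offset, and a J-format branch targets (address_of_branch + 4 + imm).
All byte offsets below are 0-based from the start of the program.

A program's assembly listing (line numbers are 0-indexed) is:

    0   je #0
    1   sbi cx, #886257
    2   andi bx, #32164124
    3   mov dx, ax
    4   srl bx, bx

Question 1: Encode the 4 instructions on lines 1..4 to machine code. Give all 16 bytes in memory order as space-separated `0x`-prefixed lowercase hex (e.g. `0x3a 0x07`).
0xf1 0x85 0x0d 0x24 0x1c 0xc9 0xea 0x7b 0x00 0x00 0x00 0xde 0x00 0x00 0x80 0x2a

L1: sbi op=0x4:5|rd=2:2|imm=886257:25 ⇒ 0x240d85f1 ⇒ little f1 85 0d 24
L2: andi op=0xf:5|rd=1:2|imm=32164124:25 ⇒ 0x7beac91c ⇒ little 1c c9 ea 7b
L3: mov op=0x1b:5|rd=3:2|rs=0:2|pad=0:23 ⇒ 0xde000000 ⇒ little 00 00 00 de
L4: srl op=0x5:5|rd=1:2|rs=1:2|pad=0:23 ⇒ 0x2a800000 ⇒ little 00 00 80 2a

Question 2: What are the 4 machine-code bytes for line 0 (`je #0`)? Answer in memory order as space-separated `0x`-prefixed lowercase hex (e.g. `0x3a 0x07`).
L0: je op=0x7:5|imm=0:27 ⇒ 0x38000000 ⇒ little 00 00 00 38

0x00 0x00 0x00 0x38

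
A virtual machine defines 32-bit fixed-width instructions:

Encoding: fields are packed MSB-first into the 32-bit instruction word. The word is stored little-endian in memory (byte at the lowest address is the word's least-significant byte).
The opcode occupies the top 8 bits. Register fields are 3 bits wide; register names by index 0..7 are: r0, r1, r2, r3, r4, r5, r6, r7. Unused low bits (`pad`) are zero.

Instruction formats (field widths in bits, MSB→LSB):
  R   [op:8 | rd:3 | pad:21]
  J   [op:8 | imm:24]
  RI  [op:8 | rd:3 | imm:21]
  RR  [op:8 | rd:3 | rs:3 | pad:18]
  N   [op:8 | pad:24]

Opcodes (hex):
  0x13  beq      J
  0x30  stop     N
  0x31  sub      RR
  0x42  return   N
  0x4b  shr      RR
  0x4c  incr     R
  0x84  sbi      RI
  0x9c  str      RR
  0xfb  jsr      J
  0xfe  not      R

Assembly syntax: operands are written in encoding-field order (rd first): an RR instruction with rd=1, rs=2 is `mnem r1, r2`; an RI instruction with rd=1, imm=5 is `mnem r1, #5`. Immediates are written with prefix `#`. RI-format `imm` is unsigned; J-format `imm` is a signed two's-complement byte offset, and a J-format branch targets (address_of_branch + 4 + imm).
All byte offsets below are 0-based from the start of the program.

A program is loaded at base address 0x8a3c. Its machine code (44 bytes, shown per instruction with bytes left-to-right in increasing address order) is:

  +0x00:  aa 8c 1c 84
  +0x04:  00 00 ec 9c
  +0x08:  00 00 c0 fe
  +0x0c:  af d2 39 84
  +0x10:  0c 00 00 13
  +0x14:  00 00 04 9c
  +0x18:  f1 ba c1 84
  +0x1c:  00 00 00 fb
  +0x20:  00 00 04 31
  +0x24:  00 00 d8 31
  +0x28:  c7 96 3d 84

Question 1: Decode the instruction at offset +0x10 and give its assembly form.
beq #12

@+10  little-endian(0c 00 00 13) = 0x1300000c
  top 8b → 0x13 → beq [J]
  imm@[23:0]=0xc ⇒ #12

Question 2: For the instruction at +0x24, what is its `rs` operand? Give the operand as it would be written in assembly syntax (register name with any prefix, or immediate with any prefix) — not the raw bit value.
[24] 00 00 d8 31 → 0x31d80000
  opcode bits[31:24]=0x31: sub/RR
  [23:21] rd=6 = r6
  [20:18] rs=6 = r6

r6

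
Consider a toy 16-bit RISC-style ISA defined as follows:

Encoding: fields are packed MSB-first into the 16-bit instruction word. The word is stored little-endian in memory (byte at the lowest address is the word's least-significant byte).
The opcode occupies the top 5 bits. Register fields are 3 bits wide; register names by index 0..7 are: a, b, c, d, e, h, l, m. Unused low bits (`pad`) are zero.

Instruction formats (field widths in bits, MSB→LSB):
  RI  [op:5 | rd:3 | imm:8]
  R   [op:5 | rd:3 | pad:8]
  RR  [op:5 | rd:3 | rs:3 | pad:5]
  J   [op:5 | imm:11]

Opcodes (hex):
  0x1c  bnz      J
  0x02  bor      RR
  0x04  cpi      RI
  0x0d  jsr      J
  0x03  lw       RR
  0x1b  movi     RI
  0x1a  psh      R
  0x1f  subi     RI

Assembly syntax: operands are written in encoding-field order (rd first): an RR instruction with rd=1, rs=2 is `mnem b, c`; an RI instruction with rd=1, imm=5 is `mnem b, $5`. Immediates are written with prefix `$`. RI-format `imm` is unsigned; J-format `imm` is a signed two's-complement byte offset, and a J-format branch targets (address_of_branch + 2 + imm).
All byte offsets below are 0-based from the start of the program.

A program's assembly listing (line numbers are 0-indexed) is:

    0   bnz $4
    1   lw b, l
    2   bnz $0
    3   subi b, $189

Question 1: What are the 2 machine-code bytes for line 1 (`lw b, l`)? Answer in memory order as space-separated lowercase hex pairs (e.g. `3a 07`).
c0 19

L1: lw op=0x3:5|rd=1:3|rs=6:3|pad=0:5 ⇒ 0x19c0 ⇒ little c0 19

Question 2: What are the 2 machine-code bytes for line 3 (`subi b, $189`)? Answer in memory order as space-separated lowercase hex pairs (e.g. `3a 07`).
bd f9

L3: subi op=0x1f:5|rd=1:3|imm=189:8 ⇒ 0xf9bd ⇒ little bd f9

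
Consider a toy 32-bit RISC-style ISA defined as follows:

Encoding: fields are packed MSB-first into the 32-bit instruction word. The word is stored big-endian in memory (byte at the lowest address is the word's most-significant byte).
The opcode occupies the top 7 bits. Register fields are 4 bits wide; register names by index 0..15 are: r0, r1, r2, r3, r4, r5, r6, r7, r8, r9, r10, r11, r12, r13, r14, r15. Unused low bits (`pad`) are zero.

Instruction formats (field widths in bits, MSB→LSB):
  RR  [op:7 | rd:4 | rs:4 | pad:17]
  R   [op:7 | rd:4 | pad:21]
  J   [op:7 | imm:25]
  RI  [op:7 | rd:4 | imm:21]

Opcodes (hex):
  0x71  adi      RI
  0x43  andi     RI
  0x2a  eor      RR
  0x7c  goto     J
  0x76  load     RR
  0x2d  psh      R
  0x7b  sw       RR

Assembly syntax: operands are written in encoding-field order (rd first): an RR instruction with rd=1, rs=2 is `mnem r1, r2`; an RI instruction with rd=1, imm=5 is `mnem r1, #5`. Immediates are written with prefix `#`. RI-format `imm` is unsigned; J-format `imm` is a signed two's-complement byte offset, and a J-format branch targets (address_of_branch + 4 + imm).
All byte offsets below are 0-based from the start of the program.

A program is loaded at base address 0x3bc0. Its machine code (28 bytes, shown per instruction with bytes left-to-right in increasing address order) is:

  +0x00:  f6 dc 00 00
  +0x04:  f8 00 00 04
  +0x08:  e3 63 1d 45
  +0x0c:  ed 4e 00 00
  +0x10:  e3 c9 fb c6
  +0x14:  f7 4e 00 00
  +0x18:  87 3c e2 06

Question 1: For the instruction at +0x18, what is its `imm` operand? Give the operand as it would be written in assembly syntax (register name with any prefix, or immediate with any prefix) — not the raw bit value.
#1892870

[18] 87 3c e2 06 → 0x873ce206
  top 7b → 0x43 → andi [RI]
  rd@[24:21]=0x9 ⇒ r9
  imm@[20:0]=0x1ce206 ⇒ #1892870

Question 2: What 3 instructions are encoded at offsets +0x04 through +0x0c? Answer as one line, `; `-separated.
goto #4; adi r11, #204101; load r10, r7

+0x04: f8 00 00 04 ⇒ word 0xf8000004 (big)
  opcode bits[31:25]=0x7c: goto/J
  imm@[24:0]=0x4 ⇒ #4
+0x08: e3 63 1d 45 ⇒ word 0xe3631d45 (big)
  opcode bits[31:25]=0x71: adi/RI
  rd@[24:21]=0xb ⇒ r11
  imm@[20:0]=0x31d45 ⇒ #204101
+0x0c: ed 4e 00 00 ⇒ word 0xed4e0000 (big)
  opcode bits[31:25]=0x76: load/RR
  rd@[24:21]=0xa ⇒ r10
  rs@[20:17]=0x7 ⇒ r7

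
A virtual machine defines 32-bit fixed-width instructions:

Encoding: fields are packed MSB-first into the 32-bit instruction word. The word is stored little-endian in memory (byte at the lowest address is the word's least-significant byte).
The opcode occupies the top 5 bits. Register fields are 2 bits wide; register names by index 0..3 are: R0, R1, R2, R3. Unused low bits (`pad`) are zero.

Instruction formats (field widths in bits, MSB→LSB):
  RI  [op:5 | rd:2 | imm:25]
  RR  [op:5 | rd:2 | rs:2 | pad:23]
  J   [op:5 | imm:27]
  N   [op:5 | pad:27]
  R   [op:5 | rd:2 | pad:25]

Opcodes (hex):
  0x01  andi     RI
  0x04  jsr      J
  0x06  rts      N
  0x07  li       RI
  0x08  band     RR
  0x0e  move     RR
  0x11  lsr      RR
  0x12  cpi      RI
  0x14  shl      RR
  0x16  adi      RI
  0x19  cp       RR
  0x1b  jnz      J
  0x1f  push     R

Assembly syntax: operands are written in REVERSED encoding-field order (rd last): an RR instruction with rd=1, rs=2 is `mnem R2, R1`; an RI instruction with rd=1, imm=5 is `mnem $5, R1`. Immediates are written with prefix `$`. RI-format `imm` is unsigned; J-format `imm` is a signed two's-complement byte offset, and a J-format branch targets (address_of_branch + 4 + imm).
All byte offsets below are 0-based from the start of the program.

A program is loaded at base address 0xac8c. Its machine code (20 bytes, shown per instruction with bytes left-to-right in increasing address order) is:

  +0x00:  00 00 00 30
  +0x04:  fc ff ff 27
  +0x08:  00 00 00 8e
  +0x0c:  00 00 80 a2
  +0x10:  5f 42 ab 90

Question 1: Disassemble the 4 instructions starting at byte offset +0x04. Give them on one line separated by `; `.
off 0x04: read fc ff ff 27 as little → 0x27fffffc
  op=0x27fffffc>>27=0x4 ⇒ jsr (J)
  imm@[26:0]=0x7fffffc (s27→-4) ⇒ $-4
off 0x08: read 00 00 00 8e as little → 0x8e000000
  op=0x8e000000>>27=0x11 ⇒ lsr (RR)
  rd@[26:25]=0x3 ⇒ R3
  rs@[24:23]=0x0 ⇒ R0
off 0x0c: read 00 00 80 a2 as little → 0xa2800000
  op=0xa2800000>>27=0x14 ⇒ shl (RR)
  rd@[26:25]=0x1 ⇒ R1
  rs@[24:23]=0x1 ⇒ R1
off 0x10: read 5f 42 ab 90 as little → 0x90ab425f
  op=0x90ab425f>>27=0x12 ⇒ cpi (RI)
  rd@[26:25]=0x0 ⇒ R0
  imm@[24:0]=0xab425f ⇒ $11223647

jsr $-4; lsr R0, R3; shl R1, R1; cpi $11223647, R0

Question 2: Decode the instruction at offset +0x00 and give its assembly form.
rts

[00] 00 00 00 30 → 0x30000000
  op=0x30000000>>27=0x6 ⇒ rts (N)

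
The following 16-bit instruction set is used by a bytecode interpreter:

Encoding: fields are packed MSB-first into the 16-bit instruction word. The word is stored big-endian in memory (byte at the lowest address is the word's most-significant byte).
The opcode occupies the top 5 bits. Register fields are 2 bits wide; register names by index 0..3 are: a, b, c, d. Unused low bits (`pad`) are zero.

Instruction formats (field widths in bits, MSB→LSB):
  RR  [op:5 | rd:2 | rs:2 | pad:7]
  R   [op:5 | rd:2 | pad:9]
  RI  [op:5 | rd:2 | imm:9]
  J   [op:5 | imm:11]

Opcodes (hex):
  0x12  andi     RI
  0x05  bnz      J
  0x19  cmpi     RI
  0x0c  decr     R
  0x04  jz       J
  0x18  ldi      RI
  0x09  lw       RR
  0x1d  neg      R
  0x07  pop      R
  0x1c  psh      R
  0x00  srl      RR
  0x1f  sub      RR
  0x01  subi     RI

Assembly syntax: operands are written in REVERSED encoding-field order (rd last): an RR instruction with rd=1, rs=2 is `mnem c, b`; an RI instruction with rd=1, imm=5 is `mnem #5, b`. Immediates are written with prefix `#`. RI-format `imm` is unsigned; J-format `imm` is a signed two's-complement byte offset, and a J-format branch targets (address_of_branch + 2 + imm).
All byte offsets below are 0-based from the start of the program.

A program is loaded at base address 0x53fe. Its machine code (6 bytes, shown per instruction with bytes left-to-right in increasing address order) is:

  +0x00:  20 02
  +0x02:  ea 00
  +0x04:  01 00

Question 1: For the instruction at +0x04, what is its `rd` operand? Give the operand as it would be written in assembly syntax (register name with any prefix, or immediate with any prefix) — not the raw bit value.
a

off 0x04: read 01 00 as big → 0x0100
  op=0x0100>>11=0x0 ⇒ srl (RR)
  [10:9] rd=0 = a
  [8:7] rs=2 = c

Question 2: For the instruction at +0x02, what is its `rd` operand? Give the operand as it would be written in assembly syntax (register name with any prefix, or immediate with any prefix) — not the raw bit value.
b

[02] ea 00 → 0xea00
  op=0xea00>>11=0x1d ⇒ neg (R)
  rd@[10:9]=0x1 ⇒ b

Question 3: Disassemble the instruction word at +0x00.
[00] 20 02 → 0x2002
  top 5b → 0x4 → jz [J]
  imm@[10:0]=0x2 ⇒ #2

jz #2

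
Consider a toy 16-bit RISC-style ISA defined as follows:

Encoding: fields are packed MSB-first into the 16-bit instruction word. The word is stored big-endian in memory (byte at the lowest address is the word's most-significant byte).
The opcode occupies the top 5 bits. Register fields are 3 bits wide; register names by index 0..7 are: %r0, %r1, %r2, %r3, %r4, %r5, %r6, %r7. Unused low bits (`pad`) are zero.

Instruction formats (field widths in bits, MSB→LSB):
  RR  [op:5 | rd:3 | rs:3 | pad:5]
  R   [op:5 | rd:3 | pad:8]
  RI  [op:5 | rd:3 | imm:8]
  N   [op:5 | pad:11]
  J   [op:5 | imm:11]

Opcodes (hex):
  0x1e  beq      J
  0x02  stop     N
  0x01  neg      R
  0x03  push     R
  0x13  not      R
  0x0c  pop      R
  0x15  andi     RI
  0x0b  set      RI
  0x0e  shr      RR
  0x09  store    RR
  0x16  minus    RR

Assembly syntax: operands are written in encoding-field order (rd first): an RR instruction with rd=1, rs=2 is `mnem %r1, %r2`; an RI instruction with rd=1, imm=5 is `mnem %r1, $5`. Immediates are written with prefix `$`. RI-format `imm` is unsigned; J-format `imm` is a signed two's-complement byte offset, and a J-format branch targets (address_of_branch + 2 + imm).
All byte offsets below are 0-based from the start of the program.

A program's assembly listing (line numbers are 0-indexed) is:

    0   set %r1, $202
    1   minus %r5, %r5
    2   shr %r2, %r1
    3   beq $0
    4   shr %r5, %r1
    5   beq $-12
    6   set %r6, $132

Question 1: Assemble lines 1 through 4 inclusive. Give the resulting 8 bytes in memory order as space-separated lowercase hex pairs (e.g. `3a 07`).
L1: minus op=0x16:5|rd=5:3|rs=5:3|pad=0:5 ⇒ 0xb5a0 ⇒ big b5 a0
L2: shr op=0xe:5|rd=2:3|rs=1:3|pad=0:5 ⇒ 0x7220 ⇒ big 72 20
L3: beq op=0x1e:5|imm=0:11 ⇒ 0xf000 ⇒ big f0 00
L4: shr op=0xe:5|rd=5:3|rs=1:3|pad=0:5 ⇒ 0x7520 ⇒ big 75 20

b5 a0 72 20 f0 00 75 20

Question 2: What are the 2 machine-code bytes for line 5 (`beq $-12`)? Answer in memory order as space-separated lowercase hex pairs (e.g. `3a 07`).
f7 f4

5. beq fields op=0x1e:5|imm=-12:11 → word f7f4h → f7 f4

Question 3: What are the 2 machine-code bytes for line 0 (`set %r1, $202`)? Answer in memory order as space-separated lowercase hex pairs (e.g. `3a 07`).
59 ca

line 0 (set): pack op=0xb:5|rd=1:3|imm=202:8 = 0x59ca; big→ 59 ca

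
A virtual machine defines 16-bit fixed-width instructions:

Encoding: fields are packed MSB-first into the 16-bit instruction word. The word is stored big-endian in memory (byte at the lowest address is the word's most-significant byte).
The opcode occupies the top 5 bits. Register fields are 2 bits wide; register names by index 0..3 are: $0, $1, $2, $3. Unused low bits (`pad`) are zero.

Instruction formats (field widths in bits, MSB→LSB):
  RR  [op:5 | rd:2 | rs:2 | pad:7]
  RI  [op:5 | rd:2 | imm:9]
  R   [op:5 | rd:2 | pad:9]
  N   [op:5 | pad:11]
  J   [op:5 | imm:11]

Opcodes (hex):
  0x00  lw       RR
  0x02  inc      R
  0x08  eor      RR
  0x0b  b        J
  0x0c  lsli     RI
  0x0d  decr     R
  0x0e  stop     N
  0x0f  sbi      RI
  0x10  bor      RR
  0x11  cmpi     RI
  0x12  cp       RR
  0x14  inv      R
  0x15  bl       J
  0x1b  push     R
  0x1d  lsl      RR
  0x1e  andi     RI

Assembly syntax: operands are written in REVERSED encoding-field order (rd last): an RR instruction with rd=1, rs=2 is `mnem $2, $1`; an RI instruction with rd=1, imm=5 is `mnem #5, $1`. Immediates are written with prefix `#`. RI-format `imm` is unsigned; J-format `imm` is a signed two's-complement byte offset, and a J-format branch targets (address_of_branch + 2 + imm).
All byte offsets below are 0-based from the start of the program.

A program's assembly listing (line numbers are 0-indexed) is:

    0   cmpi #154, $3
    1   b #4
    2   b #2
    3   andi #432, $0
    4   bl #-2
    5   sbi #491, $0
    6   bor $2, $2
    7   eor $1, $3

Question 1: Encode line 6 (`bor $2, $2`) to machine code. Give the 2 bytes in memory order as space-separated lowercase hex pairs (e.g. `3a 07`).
line 6 (bor): pack op=0x10:5|rd=2:2|rs=2:2|pad=0:7 = 0x8500; big→ 85 00

85 00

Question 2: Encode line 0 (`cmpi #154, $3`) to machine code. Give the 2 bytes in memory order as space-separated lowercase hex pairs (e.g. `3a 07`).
L0: cmpi op=0x11:5|rd=3:2|imm=154:9 ⇒ 0x8e9a ⇒ big 8e 9a

8e 9a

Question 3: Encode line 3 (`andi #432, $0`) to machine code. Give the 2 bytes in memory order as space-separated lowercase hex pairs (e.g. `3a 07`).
3. andi fields op=0x1e:5|rd=0:2|imm=432:9 → word f1b0h → f1 b0

f1 b0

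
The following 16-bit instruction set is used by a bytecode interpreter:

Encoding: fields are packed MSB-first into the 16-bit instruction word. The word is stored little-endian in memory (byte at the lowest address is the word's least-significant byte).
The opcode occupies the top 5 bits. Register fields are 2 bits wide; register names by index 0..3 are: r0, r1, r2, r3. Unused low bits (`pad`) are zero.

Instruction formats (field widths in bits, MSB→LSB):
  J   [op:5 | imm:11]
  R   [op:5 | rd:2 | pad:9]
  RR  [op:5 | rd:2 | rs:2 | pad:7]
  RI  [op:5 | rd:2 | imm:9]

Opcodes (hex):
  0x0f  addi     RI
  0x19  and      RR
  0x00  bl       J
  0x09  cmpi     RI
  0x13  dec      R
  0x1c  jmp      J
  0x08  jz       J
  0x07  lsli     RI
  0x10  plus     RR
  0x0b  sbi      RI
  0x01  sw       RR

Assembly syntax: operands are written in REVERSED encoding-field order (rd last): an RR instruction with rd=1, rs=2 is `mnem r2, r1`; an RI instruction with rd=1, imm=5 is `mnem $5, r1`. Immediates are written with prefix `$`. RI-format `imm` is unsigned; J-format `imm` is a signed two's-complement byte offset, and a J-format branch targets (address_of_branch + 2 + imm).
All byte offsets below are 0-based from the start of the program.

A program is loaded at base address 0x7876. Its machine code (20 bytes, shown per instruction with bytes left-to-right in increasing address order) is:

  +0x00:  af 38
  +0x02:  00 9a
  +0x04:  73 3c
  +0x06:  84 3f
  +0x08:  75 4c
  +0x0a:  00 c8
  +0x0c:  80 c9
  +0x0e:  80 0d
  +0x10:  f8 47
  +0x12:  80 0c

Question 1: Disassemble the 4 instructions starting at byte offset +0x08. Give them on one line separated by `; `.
cmpi $117, r2; and r0, r0; and r3, r0; sw r3, r2

[08] 75 4c → 0x4c75
  opcode bits[15:11]=0x9: cmpi/RI
  rd: (w>>9)&0x3=0x2 → r2
  imm: (w>>0)&0x1ff=0x75 → $117
[0a] 00 c8 → 0xc800
  opcode bits[15:11]=0x19: and/RR
  rd: (w>>9)&0x3=0x0 → r0
  rs: (w>>7)&0x3=0x0 → r0
[0c] 80 c9 → 0xc980
  opcode bits[15:11]=0x19: and/RR
  rd: (w>>9)&0x3=0x0 → r0
  rs: (w>>7)&0x3=0x3 → r3
[0e] 80 0d → 0x0d80
  opcode bits[15:11]=0x1: sw/RR
  rd: (w>>9)&0x3=0x2 → r2
  rs: (w>>7)&0x3=0x3 → r3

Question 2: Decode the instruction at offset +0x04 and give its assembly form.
lsli $115, r2

off 0x04: read 73 3c as little → 0x3c73
  op=0x3c73>>11=0x7 ⇒ lsli (RI)
  [10:9] rd=2 = r2
  [8:0] imm=115 = $115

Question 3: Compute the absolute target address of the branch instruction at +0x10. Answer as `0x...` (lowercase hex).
0x7880

+0x10: f8 47 ⇒ word 0x47f8 (little)
  op=0x47f8>>11=0x8 ⇒ jz (J)
  imm: (w>>0)&0x7ff=0x7f8 (s11→-8) → $-8
  target = base 0x7876 + off 0x10 + 2 + imm -8 = 0x7880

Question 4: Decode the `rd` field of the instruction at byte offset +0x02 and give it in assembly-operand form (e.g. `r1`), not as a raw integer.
[02] 00 9a → 0x9a00
  op=0x9a00>>11=0x13 ⇒ dec (R)
  rd@[10:9]=0x1 ⇒ r1

r1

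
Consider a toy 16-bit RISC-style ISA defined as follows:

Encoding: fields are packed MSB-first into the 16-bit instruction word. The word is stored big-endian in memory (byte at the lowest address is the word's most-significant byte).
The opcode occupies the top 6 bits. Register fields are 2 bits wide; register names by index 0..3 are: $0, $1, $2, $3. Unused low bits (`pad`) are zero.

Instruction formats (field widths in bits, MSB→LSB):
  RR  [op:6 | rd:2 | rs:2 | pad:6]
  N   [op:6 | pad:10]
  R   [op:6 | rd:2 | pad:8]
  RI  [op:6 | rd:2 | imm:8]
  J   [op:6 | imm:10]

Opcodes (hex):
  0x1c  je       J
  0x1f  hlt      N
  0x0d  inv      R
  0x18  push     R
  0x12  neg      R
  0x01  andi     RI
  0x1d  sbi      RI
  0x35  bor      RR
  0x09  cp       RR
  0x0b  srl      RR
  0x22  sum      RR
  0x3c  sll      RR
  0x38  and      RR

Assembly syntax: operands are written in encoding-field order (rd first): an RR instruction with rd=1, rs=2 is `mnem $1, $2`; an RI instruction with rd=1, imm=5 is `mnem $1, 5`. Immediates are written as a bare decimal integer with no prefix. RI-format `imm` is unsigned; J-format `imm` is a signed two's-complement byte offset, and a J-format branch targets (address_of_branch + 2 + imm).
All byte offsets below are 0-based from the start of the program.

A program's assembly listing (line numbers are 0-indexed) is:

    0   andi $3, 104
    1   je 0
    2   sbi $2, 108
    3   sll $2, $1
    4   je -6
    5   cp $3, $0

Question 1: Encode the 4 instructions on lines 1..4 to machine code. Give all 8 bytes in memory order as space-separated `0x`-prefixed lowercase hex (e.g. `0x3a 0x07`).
0x70 0x00 0x76 0x6c 0xf2 0x40 0x73 0xfa

line 1 (je): pack op=0x1c:6|imm=0:10 = 0x7000; big→ 70 00
line 2 (sbi): pack op=0x1d:6|rd=2:2|imm=108:8 = 0x766c; big→ 76 6c
line 3 (sll): pack op=0x3c:6|rd=2:2|rs=1:2|pad=0:6 = 0xf240; big→ f2 40
line 4 (je): pack op=0x1c:6|imm=-6:10 = 0x73fa; big→ 73 fa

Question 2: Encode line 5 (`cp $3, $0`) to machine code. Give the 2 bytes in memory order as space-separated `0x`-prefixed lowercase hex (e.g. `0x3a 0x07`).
L5: cp op=0x9:6|rd=3:2|rs=0:2|pad=0:6 ⇒ 0x2700 ⇒ big 27 00

0x27 0x00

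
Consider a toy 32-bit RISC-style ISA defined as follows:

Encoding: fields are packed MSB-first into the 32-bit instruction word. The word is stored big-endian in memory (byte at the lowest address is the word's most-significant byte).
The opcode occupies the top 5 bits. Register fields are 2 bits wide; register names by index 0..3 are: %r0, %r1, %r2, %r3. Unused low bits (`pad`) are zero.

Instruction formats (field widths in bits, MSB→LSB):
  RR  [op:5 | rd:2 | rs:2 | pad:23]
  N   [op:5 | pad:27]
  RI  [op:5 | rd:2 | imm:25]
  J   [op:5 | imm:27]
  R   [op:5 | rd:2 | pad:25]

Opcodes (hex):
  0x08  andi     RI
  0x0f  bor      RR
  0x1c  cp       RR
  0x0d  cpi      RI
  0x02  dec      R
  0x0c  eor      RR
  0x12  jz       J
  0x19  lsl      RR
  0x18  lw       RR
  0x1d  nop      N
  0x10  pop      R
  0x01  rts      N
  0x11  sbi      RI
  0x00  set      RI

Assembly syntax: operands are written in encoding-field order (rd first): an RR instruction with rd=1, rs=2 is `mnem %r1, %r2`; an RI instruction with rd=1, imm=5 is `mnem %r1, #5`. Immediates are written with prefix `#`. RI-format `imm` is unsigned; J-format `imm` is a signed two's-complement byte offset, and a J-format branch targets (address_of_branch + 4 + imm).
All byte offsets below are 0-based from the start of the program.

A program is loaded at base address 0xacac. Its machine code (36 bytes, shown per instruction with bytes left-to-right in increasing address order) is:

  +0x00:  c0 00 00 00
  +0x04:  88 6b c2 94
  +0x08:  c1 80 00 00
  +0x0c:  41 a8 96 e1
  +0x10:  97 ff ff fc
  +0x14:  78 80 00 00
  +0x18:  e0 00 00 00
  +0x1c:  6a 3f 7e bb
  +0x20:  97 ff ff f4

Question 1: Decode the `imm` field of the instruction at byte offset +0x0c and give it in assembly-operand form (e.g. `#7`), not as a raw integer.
#27825889

@+0c  big-endian(41 a8 96 e1) = 0x41a896e1
  op=0x41a896e1>>27=0x8 ⇒ andi (RI)
  [26:25] rd=0 = %r0
  [24:0] imm=27825889 = #27825889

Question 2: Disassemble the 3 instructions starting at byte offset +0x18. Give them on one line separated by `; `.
[18] e0 00 00 00 → 0xe0000000
  top 5b → 0x1c → cp [RR]
  rd: (w>>25)&0x3=0x0 → %r0
  rs: (w>>23)&0x3=0x0 → %r0
[1c] 6a 3f 7e bb → 0x6a3f7ebb
  top 5b → 0xd → cpi [RI]
  rd: (w>>25)&0x3=0x1 → %r1
  imm: (w>>0)&0x1ffffff=0x3f7ebb → #4161211
[20] 97 ff ff f4 → 0x97fffff4
  top 5b → 0x12 → jz [J]
  imm: (w>>0)&0x7ffffff=0x7fffff4 (s27→-12) → #-12

cp %r0, %r0; cpi %r1, #4161211; jz #-12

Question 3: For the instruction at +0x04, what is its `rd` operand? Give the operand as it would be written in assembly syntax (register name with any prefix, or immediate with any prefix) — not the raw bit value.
%r0

off 0x04: read 88 6b c2 94 as big → 0x886bc294
  top 5b → 0x11 → sbi [RI]
  rd@[26:25]=0x0 ⇒ %r0
  imm@[24:0]=0x6bc294 ⇒ #7062164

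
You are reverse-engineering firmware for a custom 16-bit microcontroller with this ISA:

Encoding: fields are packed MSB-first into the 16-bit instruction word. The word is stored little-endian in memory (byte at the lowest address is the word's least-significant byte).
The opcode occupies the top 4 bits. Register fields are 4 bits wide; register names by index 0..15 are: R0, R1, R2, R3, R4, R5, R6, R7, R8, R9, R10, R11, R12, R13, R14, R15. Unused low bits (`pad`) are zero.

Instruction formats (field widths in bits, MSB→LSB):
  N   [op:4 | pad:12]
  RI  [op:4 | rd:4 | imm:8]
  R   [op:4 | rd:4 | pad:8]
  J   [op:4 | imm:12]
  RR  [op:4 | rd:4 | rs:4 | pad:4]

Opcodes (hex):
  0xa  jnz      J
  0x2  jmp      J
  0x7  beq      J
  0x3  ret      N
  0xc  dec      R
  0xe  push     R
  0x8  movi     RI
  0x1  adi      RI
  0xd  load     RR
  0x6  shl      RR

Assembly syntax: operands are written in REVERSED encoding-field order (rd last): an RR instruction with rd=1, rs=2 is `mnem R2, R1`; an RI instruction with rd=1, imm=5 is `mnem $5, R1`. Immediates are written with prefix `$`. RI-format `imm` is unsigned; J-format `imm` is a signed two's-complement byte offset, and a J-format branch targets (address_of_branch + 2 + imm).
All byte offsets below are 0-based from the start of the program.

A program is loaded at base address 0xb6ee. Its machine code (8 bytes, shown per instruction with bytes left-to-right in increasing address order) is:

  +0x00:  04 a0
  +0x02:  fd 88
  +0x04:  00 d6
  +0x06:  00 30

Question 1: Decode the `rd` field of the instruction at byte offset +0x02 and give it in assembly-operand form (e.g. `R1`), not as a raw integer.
[02] fd 88 → 0x88fd
  opcode bits[15:12]=0x8: movi/RI
  rd@[11:8]=0x8 ⇒ R8
  imm@[7:0]=0xfd ⇒ $253

R8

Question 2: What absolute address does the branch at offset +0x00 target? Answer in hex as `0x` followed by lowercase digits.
+0x00: 04 a0 ⇒ word 0xa004 (little)
  opcode bits[15:12]=0xa: jnz/J
  [11:0] imm=4 = $4
  target = base 0xb6ee + off 0x00 + 2 + imm 4 = 0xb6f4

0xb6f4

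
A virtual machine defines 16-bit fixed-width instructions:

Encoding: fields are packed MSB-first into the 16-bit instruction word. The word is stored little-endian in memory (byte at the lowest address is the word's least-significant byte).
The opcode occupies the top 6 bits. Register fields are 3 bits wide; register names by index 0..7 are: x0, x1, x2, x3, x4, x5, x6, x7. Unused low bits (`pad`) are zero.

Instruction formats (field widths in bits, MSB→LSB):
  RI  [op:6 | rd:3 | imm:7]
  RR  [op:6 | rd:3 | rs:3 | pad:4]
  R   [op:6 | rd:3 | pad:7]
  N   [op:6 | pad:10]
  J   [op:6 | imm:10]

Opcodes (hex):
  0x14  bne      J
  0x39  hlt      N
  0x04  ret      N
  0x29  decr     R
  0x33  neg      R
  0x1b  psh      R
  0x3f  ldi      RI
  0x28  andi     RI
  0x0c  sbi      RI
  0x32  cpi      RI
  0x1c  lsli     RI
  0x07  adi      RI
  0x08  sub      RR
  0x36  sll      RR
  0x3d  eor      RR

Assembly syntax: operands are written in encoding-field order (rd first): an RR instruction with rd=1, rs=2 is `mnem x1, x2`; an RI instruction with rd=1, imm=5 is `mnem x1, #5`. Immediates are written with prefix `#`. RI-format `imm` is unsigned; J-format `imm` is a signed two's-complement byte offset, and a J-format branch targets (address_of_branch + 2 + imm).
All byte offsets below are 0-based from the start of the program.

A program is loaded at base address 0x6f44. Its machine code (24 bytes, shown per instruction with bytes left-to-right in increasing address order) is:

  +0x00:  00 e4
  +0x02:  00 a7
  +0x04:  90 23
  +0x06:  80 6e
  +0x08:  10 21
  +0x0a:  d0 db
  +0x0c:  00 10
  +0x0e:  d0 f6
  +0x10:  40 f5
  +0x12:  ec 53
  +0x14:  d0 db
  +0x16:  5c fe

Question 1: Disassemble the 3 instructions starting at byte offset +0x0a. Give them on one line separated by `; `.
off 0x0a: read d0 db as little → 0xdbd0
  top 6b → 0x36 → sll [RR]
  [9:7] rd=7 = x7
  [6:4] rs=5 = x5
off 0x0c: read 00 10 as little → 0x1000
  top 6b → 0x4 → ret [N]
off 0x0e: read d0 f6 as little → 0xf6d0
  top 6b → 0x3d → eor [RR]
  [9:7] rd=5 = x5
  [6:4] rs=5 = x5

sll x7, x5; ret; eor x5, x5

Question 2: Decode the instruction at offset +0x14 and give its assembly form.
sll x7, x5

@+14  little-endian(d0 db) = 0xdbd0
  opcode bits[15:10]=0x36: sll/RR
  rd: (w>>7)&0x7=0x7 → x7
  rs: (w>>4)&0x7=0x5 → x5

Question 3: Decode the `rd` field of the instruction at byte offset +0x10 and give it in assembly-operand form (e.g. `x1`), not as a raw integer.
[10] 40 f5 → 0xf540
  opcode bits[15:10]=0x3d: eor/RR
  [9:7] rd=2 = x2
  [6:4] rs=4 = x4

x2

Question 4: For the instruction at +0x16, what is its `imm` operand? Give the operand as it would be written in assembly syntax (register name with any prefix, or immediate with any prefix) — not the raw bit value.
#92

+0x16: 5c fe ⇒ word 0xfe5c (little)
  top 6b → 0x3f → ldi [RI]
  rd: (w>>7)&0x7=0x4 → x4
  imm: (w>>0)&0x7f=0x5c → #92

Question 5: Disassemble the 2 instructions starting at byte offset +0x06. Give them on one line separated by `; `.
psh x5; sub x2, x1

off 0x06: read 80 6e as little → 0x6e80
  top 6b → 0x1b → psh [R]
  rd@[9:7]=0x5 ⇒ x5
off 0x08: read 10 21 as little → 0x2110
  top 6b → 0x8 → sub [RR]
  rd@[9:7]=0x2 ⇒ x2
  rs@[6:4]=0x1 ⇒ x1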